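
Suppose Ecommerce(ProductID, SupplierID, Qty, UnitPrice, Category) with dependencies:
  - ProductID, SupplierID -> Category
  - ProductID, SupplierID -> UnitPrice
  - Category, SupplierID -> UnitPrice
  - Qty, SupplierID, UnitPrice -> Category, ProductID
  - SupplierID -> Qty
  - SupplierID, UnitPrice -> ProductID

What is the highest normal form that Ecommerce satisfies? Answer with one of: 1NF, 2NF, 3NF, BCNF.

Candidate keys: {Category, SupplierID}, {ProductID, SupplierID}, {SupplierID, UnitPrice}. Prime attributes: {Category, ProductID, SupplierID, UnitPrice}.
For SupplierID -> Qty we have {SupplierID}⁺ = {Qty, SupplierID}; {SupplierID} is not a superkey, so BCNF fails.
SupplierID -> Qty determines the non-prime attribute {Qty} from a non-superkey — 3NF is violated.
{SupplierID} is a proper subset of the key {Category, SupplierID}, and {SupplierID}⁺ contains the non-prime attribute {Qty} — a partial dependency, so 2NF is violated.

1NF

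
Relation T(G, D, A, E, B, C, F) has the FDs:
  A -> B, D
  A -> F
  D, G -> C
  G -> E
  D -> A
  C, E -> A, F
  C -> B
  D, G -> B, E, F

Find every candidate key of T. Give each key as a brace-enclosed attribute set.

{A, G}, {C, G}, {D, G}

No FD produces {G}, so it must be in every candidate key.
{A, G}⁺ = {A, B, C, D, E, F, G}, which is every attribute, so {A, G} is a candidate key.
{C, G}⁺ = {A, B, C, D, E, F, G}, which is every attribute, so {C, G} is a candidate key.
{D, G}⁺ = {A, B, C, D, E, F, G}, which is every attribute, so {D, G} is a candidate key.
No proper subset of any of these is a key, and no other minimal superkey exists.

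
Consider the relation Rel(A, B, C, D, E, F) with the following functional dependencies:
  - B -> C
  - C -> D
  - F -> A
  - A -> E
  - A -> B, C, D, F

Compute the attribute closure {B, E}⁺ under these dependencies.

{B, C, D, E}

Start with {B, E}.
B -> C applies; add {C} → now {B, C, E}.
C -> D applies; add {D} → now {B, C, D, E}.
No further FD applies.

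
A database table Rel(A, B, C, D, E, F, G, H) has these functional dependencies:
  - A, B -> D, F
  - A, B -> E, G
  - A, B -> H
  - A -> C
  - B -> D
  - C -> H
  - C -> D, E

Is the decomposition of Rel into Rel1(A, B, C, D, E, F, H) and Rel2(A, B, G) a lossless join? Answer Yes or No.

The shared attributes are {A, B} and {A, B}⁺ = {A, B, C, D, E, F, G, H}.
This includes all of Rel1, so the common attributes are a superkey of Rel1 — the join is lossless.

Yes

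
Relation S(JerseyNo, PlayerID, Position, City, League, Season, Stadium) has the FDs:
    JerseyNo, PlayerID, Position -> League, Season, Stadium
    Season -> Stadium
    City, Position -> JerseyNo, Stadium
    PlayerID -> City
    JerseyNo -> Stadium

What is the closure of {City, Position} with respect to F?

Start with {City, Position}.
City, Position -> JerseyNo, Stadium applies; add {JerseyNo, Stadium} → now {City, JerseyNo, Position, Stadium}.
No further FD applies.

{City, JerseyNo, Position, Stadium}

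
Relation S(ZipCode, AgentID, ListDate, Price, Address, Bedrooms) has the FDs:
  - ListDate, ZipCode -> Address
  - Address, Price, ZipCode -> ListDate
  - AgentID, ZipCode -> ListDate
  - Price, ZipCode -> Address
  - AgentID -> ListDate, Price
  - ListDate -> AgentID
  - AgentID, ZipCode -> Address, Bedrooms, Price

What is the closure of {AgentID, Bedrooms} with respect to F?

{AgentID, Bedrooms, ListDate, Price}

Start with {AgentID, Bedrooms}.
AgentID -> ListDate, Price applies; add {ListDate, Price} → now {AgentID, Bedrooms, ListDate, Price}.
No further FD applies.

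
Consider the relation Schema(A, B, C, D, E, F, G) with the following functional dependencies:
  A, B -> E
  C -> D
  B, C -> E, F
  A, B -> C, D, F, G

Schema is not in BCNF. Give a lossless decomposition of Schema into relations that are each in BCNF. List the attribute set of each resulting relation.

Candidate key of the original relation: {A, B}.
{A, B, C, D, E, F, G}: {C} determines {C, D} here but is not a superkey — split on C -> D, giving {C, D} and {A, B, C, E, F, G}.
{C, D} has no BCNF violation.
{A, B, C, E, F, G}: {B, C} determines {B, C, E, F} here but is not a superkey — split on B, C -> E, F, giving {B, C, E, F} and {A, B, C, G}.
{B, C, E, F} has no BCNF violation.
{A, B, C, G} has no BCNF violation.

{A, B, C, G}; {B, C, E, F}; {C, D}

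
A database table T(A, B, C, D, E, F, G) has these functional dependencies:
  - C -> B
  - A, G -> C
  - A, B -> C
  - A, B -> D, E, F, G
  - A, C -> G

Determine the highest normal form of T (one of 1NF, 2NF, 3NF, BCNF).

Candidate keys: {A, B}, {A, C}, {A, G}. Prime attributes: {A, B, C, G}.
C -> B: {C}⁺ = {B, C}, which is not all of the attributes, so the left side is not a superkey — BCNF is violated.
Its right-hand attributes {B} are all prime, as are those of every other non-superkey FD — the relation is in 3NF.

3NF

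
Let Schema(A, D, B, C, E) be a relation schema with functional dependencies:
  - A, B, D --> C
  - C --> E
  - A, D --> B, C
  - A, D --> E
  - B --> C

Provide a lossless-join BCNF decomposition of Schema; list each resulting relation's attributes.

{A, B, D}; {B, C}; {C, E}

Candidate key of the original relation: {A, D}.
{A, B, C, D, E}: {C} determines {C, E} here but is not a superkey — split on C --> E, giving {C, E} and {A, B, C, D}.
{C, E}: every determinant is a superkey — BCNF.
{A, B, C, D}: {B} determines {B, C} here but is not a superkey — split on B --> C, giving {B, C} and {A, B, D}.
{B, C}: every determinant is a superkey — BCNF.
{A, B, D}: every determinant is a superkey — BCNF.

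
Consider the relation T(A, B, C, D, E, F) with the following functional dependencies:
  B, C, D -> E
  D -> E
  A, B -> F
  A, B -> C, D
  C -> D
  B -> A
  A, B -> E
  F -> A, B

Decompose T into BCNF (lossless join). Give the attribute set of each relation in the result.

{A, B, C, F}; {C, D}; {D, E}

Candidate keys of the original relation: {B}, {F}.
In {A, B, C, D, E, F}, {D} is not a superkey ({D}⁺ restricted to this set is {D, E}), so split on D -> E into {D, E} and {A, B, C, D, F}.
{D, E}: every determinant is a superkey — BCNF.
In {A, B, C, D, F}, {C} is not a superkey ({C}⁺ restricted to this set is {C, D}), so split on C -> D into {C, D} and {A, B, C, F}.
{C, D}: every determinant is a superkey — BCNF.
{A, B, C, F}: every determinant is a superkey — BCNF.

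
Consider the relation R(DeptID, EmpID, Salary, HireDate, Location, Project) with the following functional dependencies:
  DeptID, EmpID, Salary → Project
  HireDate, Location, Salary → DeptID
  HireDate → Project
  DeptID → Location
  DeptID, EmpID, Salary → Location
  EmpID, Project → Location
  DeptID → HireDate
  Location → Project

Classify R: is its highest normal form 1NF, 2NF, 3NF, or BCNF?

Candidate keys: {DeptID, EmpID, Salary}, {EmpID, HireDate, Salary}. Prime attributes: {DeptID, EmpID, HireDate, Salary}.
HireDate, Location, Salary → DeptID: {HireDate, Location, Salary}⁺ = {DeptID, HireDate, Location, Project, Salary}, which is not all of the attributes, so the left side is not a superkey — BCNF is violated.
Because {Project} is non-prime and the left side of HireDate → Project is not a superkey, the relation is not in 3NF.
Since {DeptID} ⊂ {DeptID, EmpID, Salary} and {DeptID}⁺ ⊇ {Location, Project} with {Location, Project} non-prime, there is a partial dependency; 2NF fails.

1NF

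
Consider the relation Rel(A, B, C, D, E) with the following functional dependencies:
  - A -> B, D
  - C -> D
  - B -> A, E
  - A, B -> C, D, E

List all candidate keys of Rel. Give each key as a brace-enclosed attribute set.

Closure of {A} is {A, B, C, D, E}, the whole schema; {A} is a candidate key.
Closure of {B} is {A, B, C, D, E}, the whole schema; {B} is a candidate key.
No proper subset of any of these is a key, and no other minimal superkey exists.

{A}, {B}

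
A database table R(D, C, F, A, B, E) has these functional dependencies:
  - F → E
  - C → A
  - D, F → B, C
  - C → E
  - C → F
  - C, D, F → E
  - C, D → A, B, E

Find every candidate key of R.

{C, D}, {D, F}

No FD produces {D}, so it must be in every candidate key.
Closure of {C, D} is {A, B, C, D, E, F}, the whole schema; {C, D} is a candidate key.
Closure of {D, F} is {A, B, C, D, E, F}, the whole schema; {D, F} is a candidate key.
No proper subset of any of these is a key, and no other minimal superkey exists.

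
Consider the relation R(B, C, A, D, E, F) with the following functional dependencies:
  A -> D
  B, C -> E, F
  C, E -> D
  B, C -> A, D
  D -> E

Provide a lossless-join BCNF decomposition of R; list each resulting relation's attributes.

{A, B, C, F}; {A, D}; {D, E}

Candidate key of the original relation: {B, C}.
Within {A, B, C, D, E, F}: {A}⁺ ∩ {A, B, C, D, E, F} = {A, D, E}, not the whole set, so A -> D, E violates BCNF; decompose into {A, D, E} and {A, B, C, F}.
Within {A, D, E}: {D}⁺ ∩ {A, D, E} = {D, E}, not the whole set, so D -> E violates BCNF; decompose into {D, E} and {A, D}.
{D, E} is in BCNF.
{A, D} is in BCNF.
{A, B, C, F} is in BCNF.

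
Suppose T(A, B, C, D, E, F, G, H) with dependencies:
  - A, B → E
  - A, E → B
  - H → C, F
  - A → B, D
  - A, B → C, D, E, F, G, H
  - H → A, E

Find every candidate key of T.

{A}, {H}

{A}⁺ = {A, B, C, D, E, F, G, H}, which is every attribute, so {A} is a candidate key.
{H}⁺ = {A, B, C, D, E, F, G, H}, which is every attribute, so {H} is a candidate key.
These are minimal and exhaustive — every other superkey contains one of them.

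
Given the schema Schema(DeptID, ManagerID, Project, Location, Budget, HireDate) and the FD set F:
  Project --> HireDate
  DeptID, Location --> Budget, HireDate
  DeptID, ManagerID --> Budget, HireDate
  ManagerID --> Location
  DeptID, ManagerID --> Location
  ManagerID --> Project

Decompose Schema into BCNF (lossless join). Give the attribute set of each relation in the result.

Candidate key of the original relation: {DeptID, ManagerID}.
In {Budget, DeptID, HireDate, Location, ManagerID, Project}, {Project} is not a superkey ({Project}⁺ restricted to this set is {HireDate, Project}), so split on Project --> HireDate into {HireDate, Project} and {Budget, DeptID, Location, ManagerID, Project}.
{HireDate, Project}: every determinant is a superkey — BCNF.
In {Budget, DeptID, Location, ManagerID, Project}, {DeptID, Location} is not a superkey ({DeptID, Location}⁺ restricted to this set is {Budget, DeptID, Location}), so split on DeptID, Location --> Budget into {Budget, DeptID, Location} and {DeptID, Location, ManagerID, Project}.
{Budget, DeptID, Location}: every determinant is a superkey — BCNF.
In {DeptID, Location, ManagerID, Project}, {ManagerID} is not a superkey ({ManagerID}⁺ restricted to this set is {Location, ManagerID, Project}), so split on ManagerID --> Location, Project into {Location, ManagerID, Project} and {DeptID, ManagerID}.
{Location, ManagerID, Project}: every determinant is a superkey — BCNF.
{DeptID, ManagerID}: every determinant is a superkey — BCNF.

{Budget, DeptID, Location}; {DeptID, ManagerID}; {HireDate, Project}; {Location, ManagerID, Project}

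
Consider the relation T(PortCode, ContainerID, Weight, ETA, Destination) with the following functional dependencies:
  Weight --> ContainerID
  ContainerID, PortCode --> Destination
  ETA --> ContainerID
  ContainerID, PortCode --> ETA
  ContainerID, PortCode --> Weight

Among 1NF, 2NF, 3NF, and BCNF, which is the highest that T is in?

Candidate keys: {ContainerID, PortCode}, {ETA, PortCode}, {PortCode, Weight}. Prime attributes: {ContainerID, ETA, PortCode, Weight}.
Weight --> ContainerID: {Weight}⁺ = {ContainerID, Weight}, which is not all of the attributes, so the left side is not a superkey — BCNF is violated.
But every attribute on its right side ({ContainerID}) is prime, and the same holds for every other non-superkey FD, so 3NF still holds.

3NF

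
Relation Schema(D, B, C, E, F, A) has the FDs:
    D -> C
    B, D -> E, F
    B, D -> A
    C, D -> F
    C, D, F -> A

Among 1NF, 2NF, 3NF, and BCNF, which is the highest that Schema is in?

1NF

Candidate key: {B, D}. Prime attributes: {B, D}.
For D -> C we have {D}⁺ = {A, C, D, F}; {D} is not a superkey, so BCNF fails.
D -> C determines the non-prime attribute {C} from a non-superkey — 3NF is violated.
{D} is a proper subset of the key {B, D}, and {D}⁺ contains the non-prime attributes {A, C, F} — a partial dependency, so 2NF is violated.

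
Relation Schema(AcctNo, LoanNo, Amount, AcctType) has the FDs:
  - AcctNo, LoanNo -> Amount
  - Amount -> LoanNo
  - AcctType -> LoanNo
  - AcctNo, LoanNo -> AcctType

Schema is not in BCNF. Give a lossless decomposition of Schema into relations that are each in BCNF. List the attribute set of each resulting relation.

{AcctNo, AcctType, Amount}; {Amount, LoanNo}

Candidate keys of the original relation: {AcctNo, AcctType}, {AcctNo, Amount}, {AcctNo, LoanNo}.
{AcctNo, AcctType, Amount, LoanNo}: {Amount} determines {Amount, LoanNo} here but is not a superkey — split on Amount -> LoanNo, giving {Amount, LoanNo} and {AcctNo, AcctType, Amount}.
{Amount, LoanNo}: every determinant is a superkey — BCNF.
{AcctNo, AcctType, Amount}: every determinant is a superkey — BCNF.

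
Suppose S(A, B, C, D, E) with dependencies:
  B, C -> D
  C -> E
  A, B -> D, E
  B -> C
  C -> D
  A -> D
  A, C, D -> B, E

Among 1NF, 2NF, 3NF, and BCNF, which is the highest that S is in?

1NF

Candidate keys: {A, B}, {A, C}. Prime attributes: {A, B, C}.
For B, C -> D we have {B, C}⁺ = {B, C, D, E}; {B, C} is not a superkey, so BCNF fails.
B, C -> D determines the non-prime attribute {D} from a non-superkey — 3NF is violated.
{A} is a proper subset of the key {A, B}, and {A}⁺ contains the non-prime attribute {D} — a partial dependency, so 2NF is violated.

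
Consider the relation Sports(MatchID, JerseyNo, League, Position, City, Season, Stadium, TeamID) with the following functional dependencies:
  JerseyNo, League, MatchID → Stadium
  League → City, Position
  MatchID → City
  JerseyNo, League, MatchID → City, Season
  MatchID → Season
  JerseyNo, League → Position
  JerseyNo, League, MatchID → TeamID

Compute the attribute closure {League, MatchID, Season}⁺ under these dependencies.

{City, League, MatchID, Position, Season}

Start with {League, MatchID, Season}.
League → City, Position applies; add {City, Position} → now {City, League, MatchID, Position, Season}.
No further FD applies.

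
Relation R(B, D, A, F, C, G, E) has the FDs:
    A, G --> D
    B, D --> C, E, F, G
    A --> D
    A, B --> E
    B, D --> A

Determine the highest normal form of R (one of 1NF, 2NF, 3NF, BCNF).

Candidate keys: {A, B}, {B, D}. Prime attributes: {A, B, D}.
A, G --> D: {A, G}⁺ = {A, D, G}, which is not all of the attributes, so the left side is not a superkey — BCNF is violated.
But every attribute on its right side ({D}) is prime, and the same holds for every other non-superkey FD, so 3NF still holds.

3NF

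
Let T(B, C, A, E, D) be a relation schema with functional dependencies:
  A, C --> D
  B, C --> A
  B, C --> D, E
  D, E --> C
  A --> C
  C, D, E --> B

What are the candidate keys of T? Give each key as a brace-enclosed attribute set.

{A, B}⁺ = {A, B, C, D, E} — all of the relation — so {A, B} is a candidate key.
{A, E}⁺ = {A, B, C, D, E} — all of the relation — so {A, E} is a candidate key.
{B, C}⁺ = {A, B, C, D, E} — all of the relation — so {B, C} is a candidate key.
{D, E}⁺ = {A, B, C, D, E} — all of the relation — so {D, E} is a candidate key.
No proper subset of any of these is a key, and no other minimal superkey exists.

{A, B}, {A, E}, {B, C}, {D, E}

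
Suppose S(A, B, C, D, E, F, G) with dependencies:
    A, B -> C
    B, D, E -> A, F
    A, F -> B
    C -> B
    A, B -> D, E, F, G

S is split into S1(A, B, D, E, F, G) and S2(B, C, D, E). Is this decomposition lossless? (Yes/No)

S1 ∩ S2 = {B, D, E}; its closure under F is {A, B, C, D, E, F, G}.
S1 is contained in that closure, so S1 ∩ S2 -> S1 holds and the join is lossless.

Yes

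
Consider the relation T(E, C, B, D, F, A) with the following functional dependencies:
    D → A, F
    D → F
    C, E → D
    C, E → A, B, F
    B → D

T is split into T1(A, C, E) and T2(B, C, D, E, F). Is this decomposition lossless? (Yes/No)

T1 ∩ T2 = {C, E}; its closure under F is {A, B, C, D, E, F}.
Since T1 ⊆ {A, B, C, D, E, F}, the intersection is a superkey of T1; the decomposition is lossless.

Yes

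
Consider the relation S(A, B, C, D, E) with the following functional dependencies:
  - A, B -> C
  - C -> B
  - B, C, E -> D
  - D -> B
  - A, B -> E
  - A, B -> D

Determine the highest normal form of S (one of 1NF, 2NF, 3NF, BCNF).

3NF

Candidate keys: {A, B}, {A, C}, {A, D}. Prime attributes: {A, B, C, D}.
C -> B breaks BCNF: {C}⁺ = {B, C}, so {C} is not a superkey.
Its right-hand attributes {B} are all prime, as are those of every other non-superkey FD — the relation is in 3NF.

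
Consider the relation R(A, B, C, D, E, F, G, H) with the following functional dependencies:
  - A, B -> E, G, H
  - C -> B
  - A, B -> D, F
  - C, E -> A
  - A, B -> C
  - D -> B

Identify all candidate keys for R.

{A, B}, {A, C}, {A, D}, {C, E}

{A, B} is a candidate key since {A, B}⁺ = {A, B, C, D, E, F, G, H} covers every attribute.
{A, C} is a candidate key since {A, C}⁺ = {A, B, C, D, E, F, G, H} covers every attribute.
{A, D} is a candidate key since {A, D}⁺ = {A, B, C, D, E, F, G, H} covers every attribute.
{C, E} is a candidate key since {C, E}⁺ = {A, B, C, D, E, F, G, H} covers every attribute.
No proper subset of any of these is a key, and no other minimal superkey exists.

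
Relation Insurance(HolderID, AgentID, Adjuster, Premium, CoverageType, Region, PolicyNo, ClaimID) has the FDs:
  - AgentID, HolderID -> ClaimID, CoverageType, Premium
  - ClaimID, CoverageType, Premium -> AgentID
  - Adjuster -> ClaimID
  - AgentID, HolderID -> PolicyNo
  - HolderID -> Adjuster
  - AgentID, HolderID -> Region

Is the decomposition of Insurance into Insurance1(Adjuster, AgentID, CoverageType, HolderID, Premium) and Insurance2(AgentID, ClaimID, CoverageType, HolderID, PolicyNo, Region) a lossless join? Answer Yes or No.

The shared attributes are {AgentID, CoverageType, HolderID} and {AgentID, CoverageType, HolderID}⁺ = {Adjuster, AgentID, ClaimID, CoverageType, HolderID, PolicyNo, Premium, Region}.
Insurance1 is contained in that closure, so Insurance1 ∩ Insurance2 -> Insurance1 holds and the join is lossless.

Yes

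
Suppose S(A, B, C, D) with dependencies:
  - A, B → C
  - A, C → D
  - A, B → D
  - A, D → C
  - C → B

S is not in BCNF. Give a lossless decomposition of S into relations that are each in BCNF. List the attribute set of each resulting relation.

{A, C, D}; {B, C}

Candidate keys of the original relation: {A, B}, {A, C}, {A, D}.
Within {A, B, C, D}: {C}⁺ ∩ {A, B, C, D} = {B, C}, not the whole set, so C → B violates BCNF; decompose into {B, C} and {A, C, D}.
{B, C} is in BCNF.
{A, C, D} is in BCNF.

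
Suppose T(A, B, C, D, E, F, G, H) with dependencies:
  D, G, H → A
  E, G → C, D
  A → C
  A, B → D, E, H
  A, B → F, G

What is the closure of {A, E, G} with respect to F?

Start with {A, E, G}.
E, G → C, D applies; add {C, D} → now {A, C, D, E, G}.
No further FD applies.

{A, C, D, E, G}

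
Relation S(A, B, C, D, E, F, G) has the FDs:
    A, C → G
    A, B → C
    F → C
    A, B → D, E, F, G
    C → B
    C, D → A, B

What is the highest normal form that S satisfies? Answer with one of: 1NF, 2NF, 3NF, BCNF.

Candidate keys: {A, B}, {A, C}, {A, F}, {C, D}, {D, F}. Prime attributes: {A, B, C, D, F}.
For F → C we have {F}⁺ = {B, C, F}; {F} is not a superkey, so BCNF fails.
Since {C} ⊆ prime attributes and every other non-superkey FD also has a prime right side, the schema is in 3NF.

3NF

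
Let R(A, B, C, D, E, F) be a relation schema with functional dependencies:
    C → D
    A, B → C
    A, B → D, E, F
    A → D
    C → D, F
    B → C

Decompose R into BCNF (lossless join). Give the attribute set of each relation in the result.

Candidate key of the original relation: {A, B}.
{A, B, C, D, E, F}: {C} determines {C, D, F} here but is not a superkey — split on C → D, F, giving {C, D, F} and {A, B, C, E}.
{C, D, F}: every determinant is a superkey — BCNF.
{A, B, C, E}: {B} determines {B, C} here but is not a superkey — split on B → C, giving {B, C} and {A, B, E}.
{B, C}: every determinant is a superkey — BCNF.
{A, B, E}: every determinant is a superkey — BCNF.

{A, B, E}; {B, C}; {C, D, F}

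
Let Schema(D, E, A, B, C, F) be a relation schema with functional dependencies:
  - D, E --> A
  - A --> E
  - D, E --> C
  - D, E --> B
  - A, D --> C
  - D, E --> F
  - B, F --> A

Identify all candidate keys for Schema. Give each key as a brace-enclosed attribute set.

No FD produces {D}, so it must be in every candidate key.
{A, D}⁺ = {A, B, C, D, E, F}, which is every attribute, so {A, D} is a candidate key.
{D, E}⁺ = {A, B, C, D, E, F}, which is every attribute, so {D, E} is a candidate key.
{B, D, F}⁺ = {A, B, C, D, E, F}, which is every attribute, so {B, D, F} is a candidate key.
Any other superkey properly contains one of these, so there are no further candidate keys.

{A, D}, {B, D, F}, {D, E}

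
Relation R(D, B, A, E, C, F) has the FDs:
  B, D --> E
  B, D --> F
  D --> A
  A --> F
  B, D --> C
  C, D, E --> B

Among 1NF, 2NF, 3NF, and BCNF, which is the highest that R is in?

Candidate keys: {B, D}, {C, D, E}. Prime attributes: {B, C, D, E}.
For D --> A we have {D}⁺ = {A, D, F}; {D} is not a superkey, so BCNF fails.
D --> A determines the non-prime attribute {A} from a non-superkey — 3NF is violated.
Since {D} ⊂ {B, D} and {D}⁺ ⊇ {A, F} with {A, F} non-prime, there is a partial dependency; 2NF fails.

1NF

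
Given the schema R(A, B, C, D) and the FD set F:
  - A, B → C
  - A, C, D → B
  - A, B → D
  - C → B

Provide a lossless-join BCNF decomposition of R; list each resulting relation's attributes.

Candidate keys of the original relation: {A, B}, {A, C}.
Within {A, B, C, D}: {C}⁺ ∩ {A, B, C, D} = {B, C}, not the whole set, so C → B violates BCNF; decompose into {B, C} and {A, C, D}.
{B, C}: every determinant is a superkey — BCNF.
{A, C, D}: every determinant is a superkey — BCNF.

{A, C, D}; {B, C}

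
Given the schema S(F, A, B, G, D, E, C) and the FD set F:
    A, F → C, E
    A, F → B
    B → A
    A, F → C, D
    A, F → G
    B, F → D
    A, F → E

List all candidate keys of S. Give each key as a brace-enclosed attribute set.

{A, F}, {B, F}

No FD produces {F}, so it must be in every candidate key.
{A, F} is a candidate key since {A, F}⁺ = {A, B, C, D, E, F, G} covers every attribute.
{B, F} is a candidate key since {B, F}⁺ = {A, B, C, D, E, F, G} covers every attribute.
These are minimal and exhaustive — every other superkey contains one of them.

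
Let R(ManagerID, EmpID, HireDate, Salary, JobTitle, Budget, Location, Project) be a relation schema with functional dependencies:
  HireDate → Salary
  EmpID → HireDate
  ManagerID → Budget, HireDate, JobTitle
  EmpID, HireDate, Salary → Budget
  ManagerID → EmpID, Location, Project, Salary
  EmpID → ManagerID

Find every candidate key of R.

{EmpID}, {ManagerID}

{EmpID} is a candidate key since {EmpID}⁺ = {Budget, EmpID, HireDate, JobTitle, Location, ManagerID, Project, Salary} covers every attribute.
{ManagerID} is a candidate key since {ManagerID}⁺ = {Budget, EmpID, HireDate, JobTitle, Location, ManagerID, Project, Salary} covers every attribute.
Any other superkey properly contains one of these, so there are no further candidate keys.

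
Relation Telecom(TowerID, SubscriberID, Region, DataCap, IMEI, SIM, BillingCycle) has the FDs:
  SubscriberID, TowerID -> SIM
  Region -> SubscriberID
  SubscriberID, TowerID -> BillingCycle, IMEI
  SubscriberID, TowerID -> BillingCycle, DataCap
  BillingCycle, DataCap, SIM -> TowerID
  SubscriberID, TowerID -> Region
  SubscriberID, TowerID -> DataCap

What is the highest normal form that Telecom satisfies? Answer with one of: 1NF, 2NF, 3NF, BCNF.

Candidate keys: {BillingCycle, DataCap, Region, SIM}, {BillingCycle, DataCap, SIM, SubscriberID}, {Region, TowerID}, {SubscriberID, TowerID}. Prime attributes: {BillingCycle, DataCap, Region, SIM, SubscriberID, TowerID}.
Region -> SubscriberID: {Region}⁺ = {Region, SubscriberID}, which is not all of the attributes, so the left side is not a superkey — BCNF is violated.
But every attribute on its right side ({SubscriberID}) is prime, and the same holds for every other non-superkey FD, so 3NF still holds.

3NF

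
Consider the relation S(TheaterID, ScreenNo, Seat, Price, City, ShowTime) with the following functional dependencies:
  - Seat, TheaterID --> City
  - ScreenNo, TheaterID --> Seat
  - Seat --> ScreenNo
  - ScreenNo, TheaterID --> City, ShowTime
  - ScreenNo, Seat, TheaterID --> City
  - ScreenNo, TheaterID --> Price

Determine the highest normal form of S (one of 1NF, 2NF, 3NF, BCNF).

3NF

Candidate keys: {ScreenNo, TheaterID}, {Seat, TheaterID}. Prime attributes: {ScreenNo, Seat, TheaterID}.
For Seat --> ScreenNo we have {Seat}⁺ = {ScreenNo, Seat}; {Seat} is not a superkey, so BCNF fails.
Its right-hand attributes {ScreenNo} are all prime, as are those of every other non-superkey FD — the relation is in 3NF.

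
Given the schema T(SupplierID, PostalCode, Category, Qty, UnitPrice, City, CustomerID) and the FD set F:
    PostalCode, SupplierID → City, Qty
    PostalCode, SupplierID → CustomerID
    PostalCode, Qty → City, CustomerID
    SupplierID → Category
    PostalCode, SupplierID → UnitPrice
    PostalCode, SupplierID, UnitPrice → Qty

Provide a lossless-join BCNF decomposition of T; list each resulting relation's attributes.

{Category, SupplierID}; {City, CustomerID, PostalCode, Qty}; {PostalCode, Qty, SupplierID, UnitPrice}

Candidate key of the original relation: {PostalCode, SupplierID}.
In {Category, City, CustomerID, PostalCode, Qty, SupplierID, UnitPrice}, {PostalCode, Qty} is not a superkey ({PostalCode, Qty}⁺ restricted to this set is {City, CustomerID, PostalCode, Qty}), so split on PostalCode, Qty → City, CustomerID into {City, CustomerID, PostalCode, Qty} and {Category, PostalCode, Qty, SupplierID, UnitPrice}.
{City, CustomerID, PostalCode, Qty} is in BCNF.
In {Category, PostalCode, Qty, SupplierID, UnitPrice}, {SupplierID} is not a superkey ({SupplierID}⁺ restricted to this set is {Category, SupplierID}), so split on SupplierID → Category into {Category, SupplierID} and {PostalCode, Qty, SupplierID, UnitPrice}.
{Category, SupplierID} is in BCNF.
{PostalCode, Qty, SupplierID, UnitPrice} is in BCNF.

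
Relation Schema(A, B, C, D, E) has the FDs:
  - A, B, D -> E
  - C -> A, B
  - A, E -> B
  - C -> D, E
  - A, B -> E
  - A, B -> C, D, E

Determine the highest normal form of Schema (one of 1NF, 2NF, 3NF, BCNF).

BCNF

Candidate keys: {A, B}, {A, E}, {C}. Prime attributes: {A, B, C, E}.
Each dependency's left side is a superkey — BCNF holds.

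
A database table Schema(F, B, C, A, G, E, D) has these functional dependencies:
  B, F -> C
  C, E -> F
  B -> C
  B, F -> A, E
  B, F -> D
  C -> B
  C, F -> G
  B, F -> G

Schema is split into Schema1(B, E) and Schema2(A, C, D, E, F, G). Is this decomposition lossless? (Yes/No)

No

Schema1 ∩ Schema2 = {E}; its closure under F is {E}.
The closure covers neither Schema1 nor Schema2 entirely; the join is not lossless.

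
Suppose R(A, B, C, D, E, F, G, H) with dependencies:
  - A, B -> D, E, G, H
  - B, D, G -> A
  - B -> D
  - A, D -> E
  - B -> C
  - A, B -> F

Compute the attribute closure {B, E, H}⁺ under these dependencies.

Start with {B, E, H}.
B -> D applies; add {D} → now {B, D, E, H}.
B -> C applies; add {C} → now {B, C, D, E, H}.
No further FD applies.

{B, C, D, E, H}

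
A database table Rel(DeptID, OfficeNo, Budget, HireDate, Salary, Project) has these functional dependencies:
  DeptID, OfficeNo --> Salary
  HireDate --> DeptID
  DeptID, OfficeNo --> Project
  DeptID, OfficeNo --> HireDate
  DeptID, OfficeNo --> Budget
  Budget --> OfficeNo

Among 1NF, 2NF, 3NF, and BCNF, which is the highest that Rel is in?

Candidate keys: {Budget, DeptID}, {Budget, HireDate}, {DeptID, OfficeNo}, {HireDate, OfficeNo}. Prime attributes: {Budget, DeptID, HireDate, OfficeNo}.
HireDate --> DeptID: {HireDate}⁺ = {DeptID, HireDate}, which is not all of the attributes, so the left side is not a superkey — BCNF is violated.
Since {DeptID} ⊆ prime attributes and every other non-superkey FD also has a prime right side, the schema is in 3NF.

3NF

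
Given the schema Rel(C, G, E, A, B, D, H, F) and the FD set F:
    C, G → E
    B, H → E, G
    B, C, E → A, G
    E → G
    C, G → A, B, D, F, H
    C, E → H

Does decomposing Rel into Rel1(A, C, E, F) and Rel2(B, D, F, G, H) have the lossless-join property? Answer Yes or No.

The shared attributes are {F} and {F}⁺ = {F}.
Rel1 ⊄ {F} and Rel2 ⊄ {F}, so the split is lossy.

No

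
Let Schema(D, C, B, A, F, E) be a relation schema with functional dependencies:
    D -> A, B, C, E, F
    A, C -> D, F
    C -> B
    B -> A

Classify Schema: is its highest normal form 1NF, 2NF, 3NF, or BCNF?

2NF

Candidate keys: {C}, {D}. Prime attributes: {C, D}.
B -> A: {B}⁺ = {A, B}, which is not all of the attributes, so the left side is not a superkey — BCNF is violated.
B -> A has non-prime {A} on the right and a non-superkey on the left, so 3NF fails.
All keys have size 1, which rules out partial dependencies — 2NF is satisfied.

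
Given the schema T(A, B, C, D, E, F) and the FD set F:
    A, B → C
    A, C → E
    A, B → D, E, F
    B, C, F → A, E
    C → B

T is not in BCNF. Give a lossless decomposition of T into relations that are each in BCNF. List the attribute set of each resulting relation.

Candidate keys of the original relation: {A, B}, {A, C}, {C, F}.
{A, B, C, D, E, F}: {C} determines {B, C} here but is not a superkey — split on C → B, giving {B, C} and {A, C, D, E, F}.
{B, C} is in BCNF.
{A, C, D, E, F} is in BCNF.

{A, C, D, E, F}; {B, C}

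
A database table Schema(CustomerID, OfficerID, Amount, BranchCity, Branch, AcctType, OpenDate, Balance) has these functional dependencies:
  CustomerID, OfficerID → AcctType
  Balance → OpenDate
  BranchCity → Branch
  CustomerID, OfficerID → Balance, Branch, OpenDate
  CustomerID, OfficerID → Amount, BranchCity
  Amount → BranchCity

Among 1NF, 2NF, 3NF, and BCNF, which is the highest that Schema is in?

2NF

Candidate key: {CustomerID, OfficerID}. Prime attributes: {CustomerID, OfficerID}.
For Balance → OpenDate we have {Balance}⁺ = {Balance, OpenDate}; {Balance} is not a superkey, so BCNF fails.
Balance → OpenDate has non-prime {OpenDate} on the right and a non-superkey on the left, so 3NF fails.
Checking every proper subset of each key, none determines a non-prime attribute — 2NF is satisfied.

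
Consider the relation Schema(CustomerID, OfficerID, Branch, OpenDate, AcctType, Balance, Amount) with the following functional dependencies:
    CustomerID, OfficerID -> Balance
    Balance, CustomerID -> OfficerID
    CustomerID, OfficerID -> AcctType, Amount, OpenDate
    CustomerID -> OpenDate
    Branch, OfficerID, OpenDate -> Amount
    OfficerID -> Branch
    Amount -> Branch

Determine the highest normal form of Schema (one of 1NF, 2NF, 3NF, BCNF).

1NF

Candidate keys: {Balance, CustomerID}, {CustomerID, OfficerID}. Prime attributes: {Balance, CustomerID, OfficerID}.
CustomerID -> OpenDate breaks BCNF: {CustomerID}⁺ = {CustomerID, OpenDate}, so {CustomerID} is not a superkey.
CustomerID -> OpenDate determines the non-prime attribute {OpenDate} from a non-superkey — 3NF is violated.
The proper key subset {CustomerID} of {Balance, CustomerID} determines non-prime {OpenDate}, so the relation is not even in 2NF.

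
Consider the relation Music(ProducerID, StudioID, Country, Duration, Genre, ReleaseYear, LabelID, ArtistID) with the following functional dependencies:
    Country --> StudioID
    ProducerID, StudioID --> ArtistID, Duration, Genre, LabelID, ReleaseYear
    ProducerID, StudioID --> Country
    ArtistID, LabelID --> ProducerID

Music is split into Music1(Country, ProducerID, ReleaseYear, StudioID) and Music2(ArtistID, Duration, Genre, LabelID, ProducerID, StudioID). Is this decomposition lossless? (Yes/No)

Yes

The shared attributes are {ProducerID, StudioID} and {ProducerID, StudioID}⁺ = {ArtistID, Country, Duration, Genre, LabelID, ProducerID, ReleaseYear, StudioID}.
This includes all of Music1, so the common attributes are a superkey of Music1 — the join is lossless.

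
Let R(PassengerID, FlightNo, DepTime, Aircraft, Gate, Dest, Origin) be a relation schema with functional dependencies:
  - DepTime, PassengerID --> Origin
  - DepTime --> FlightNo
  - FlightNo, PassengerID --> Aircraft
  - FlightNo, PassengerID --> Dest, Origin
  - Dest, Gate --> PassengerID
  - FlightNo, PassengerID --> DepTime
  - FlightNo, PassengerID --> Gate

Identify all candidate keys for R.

Closure of {DepTime, PassengerID} is {Aircraft, DepTime, Dest, FlightNo, Gate, Origin, PassengerID}, the whole schema; {DepTime, PassengerID} is a candidate key.
Closure of {FlightNo, PassengerID} is {Aircraft, DepTime, Dest, FlightNo, Gate, Origin, PassengerID}, the whole schema; {FlightNo, PassengerID} is a candidate key.
Closure of {DepTime, Dest, Gate} is {Aircraft, DepTime, Dest, FlightNo, Gate, Origin, PassengerID}, the whole schema; {DepTime, Dest, Gate} is a candidate key.
Closure of {Dest, FlightNo, Gate} is {Aircraft, DepTime, Dest, FlightNo, Gate, Origin, PassengerID}, the whole schema; {Dest, FlightNo, Gate} is a candidate key.
Any other superkey properly contains one of these, so there are no further candidate keys.

{DepTime, Dest, Gate}, {DepTime, PassengerID}, {Dest, FlightNo, Gate}, {FlightNo, PassengerID}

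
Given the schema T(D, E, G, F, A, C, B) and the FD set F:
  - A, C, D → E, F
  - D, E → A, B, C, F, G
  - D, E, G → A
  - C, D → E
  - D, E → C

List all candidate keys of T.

{C, D}, {D, E}

{D} never appears on the right of any FD, so every key must include it.
Closure of {C, D} is {A, B, C, D, E, F, G}, the whole schema; {C, D} is a candidate key.
Closure of {D, E} is {A, B, C, D, E, F, G}, the whole schema; {D, E} is a candidate key.
These are minimal and exhaustive — every other superkey contains one of them.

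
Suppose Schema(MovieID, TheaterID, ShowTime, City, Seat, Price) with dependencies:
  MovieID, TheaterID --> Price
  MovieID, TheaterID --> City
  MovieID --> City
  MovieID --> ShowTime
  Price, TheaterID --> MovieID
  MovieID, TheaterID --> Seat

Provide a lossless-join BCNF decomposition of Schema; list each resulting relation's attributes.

{City, MovieID, ShowTime}; {MovieID, Price, Seat, TheaterID}

Candidate keys of the original relation: {MovieID, TheaterID}, {Price, TheaterID}.
In {City, MovieID, Price, Seat, ShowTime, TheaterID}, {MovieID} is not a superkey ({MovieID}⁺ restricted to this set is {City, MovieID, ShowTime}), so split on MovieID --> City, ShowTime into {City, MovieID, ShowTime} and {MovieID, Price, Seat, TheaterID}.
{City, MovieID, ShowTime}: every determinant is a superkey — BCNF.
{MovieID, Price, Seat, TheaterID}: every determinant is a superkey — BCNF.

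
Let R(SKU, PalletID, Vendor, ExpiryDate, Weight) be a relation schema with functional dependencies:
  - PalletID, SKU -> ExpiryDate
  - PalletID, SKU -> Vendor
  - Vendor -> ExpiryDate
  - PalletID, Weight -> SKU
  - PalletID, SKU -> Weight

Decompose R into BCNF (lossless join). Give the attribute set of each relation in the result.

{ExpiryDate, Vendor}; {PalletID, SKU, Vendor, Weight}

Candidate keys of the original relation: {PalletID, SKU}, {PalletID, Weight}.
Within {ExpiryDate, PalletID, SKU, Vendor, Weight}: {Vendor}⁺ ∩ {ExpiryDate, PalletID, SKU, Vendor, Weight} = {ExpiryDate, Vendor}, not the whole set, so Vendor -> ExpiryDate violates BCNF; decompose into {ExpiryDate, Vendor} and {PalletID, SKU, Vendor, Weight}.
{ExpiryDate, Vendor} has no BCNF violation.
{PalletID, SKU, Vendor, Weight} has no BCNF violation.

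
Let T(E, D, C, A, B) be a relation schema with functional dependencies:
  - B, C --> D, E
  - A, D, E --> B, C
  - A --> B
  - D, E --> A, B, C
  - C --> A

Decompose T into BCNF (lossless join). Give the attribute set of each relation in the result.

Candidate keys of the original relation: {C}, {D, E}.
Within {A, B, C, D, E}: {A}⁺ ∩ {A, B, C, D, E} = {A, B}, not the whole set, so A --> B violates BCNF; decompose into {A, B} and {A, C, D, E}.
{A, B} is in BCNF.
{A, C, D, E} is in BCNF.

{A, B}; {A, C, D, E}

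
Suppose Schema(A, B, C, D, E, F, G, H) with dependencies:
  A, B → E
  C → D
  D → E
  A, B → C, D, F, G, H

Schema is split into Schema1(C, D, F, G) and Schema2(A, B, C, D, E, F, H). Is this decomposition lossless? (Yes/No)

Common attributes: {C, D, F}; their closure is {C, D, E, F}.
The closure covers neither Schema1 nor Schema2 entirely; the join is not lossless.

No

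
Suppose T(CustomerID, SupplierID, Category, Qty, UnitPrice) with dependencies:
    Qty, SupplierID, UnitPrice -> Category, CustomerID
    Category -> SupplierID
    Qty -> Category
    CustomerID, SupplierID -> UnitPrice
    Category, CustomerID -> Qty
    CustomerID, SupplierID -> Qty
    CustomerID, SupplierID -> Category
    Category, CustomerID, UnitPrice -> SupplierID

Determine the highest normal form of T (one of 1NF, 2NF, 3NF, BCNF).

3NF

Candidate keys: {Category, CustomerID}, {CustomerID, Qty}, {CustomerID, SupplierID}, {Qty, UnitPrice}. Prime attributes: {Category, CustomerID, Qty, SupplierID, UnitPrice}.
For Category -> SupplierID we have {Category}⁺ = {Category, SupplierID}; {Category} is not a superkey, so BCNF fails.
Its right-hand attributes {SupplierID} are all prime, as are those of every other non-superkey FD — the relation is in 3NF.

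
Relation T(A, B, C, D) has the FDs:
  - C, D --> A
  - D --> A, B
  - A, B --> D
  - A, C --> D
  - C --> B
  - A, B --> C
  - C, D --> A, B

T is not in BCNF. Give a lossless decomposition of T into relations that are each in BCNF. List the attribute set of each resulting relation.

Candidate keys of the original relation: {A, B}, {A, C}, {D}.
In {A, B, C, D}, {C} is not a superkey ({C}⁺ restricted to this set is {B, C}), so split on C --> B into {B, C} and {A, C, D}.
{B, C}: every determinant is a superkey — BCNF.
{A, C, D}: every determinant is a superkey — BCNF.

{A, C, D}; {B, C}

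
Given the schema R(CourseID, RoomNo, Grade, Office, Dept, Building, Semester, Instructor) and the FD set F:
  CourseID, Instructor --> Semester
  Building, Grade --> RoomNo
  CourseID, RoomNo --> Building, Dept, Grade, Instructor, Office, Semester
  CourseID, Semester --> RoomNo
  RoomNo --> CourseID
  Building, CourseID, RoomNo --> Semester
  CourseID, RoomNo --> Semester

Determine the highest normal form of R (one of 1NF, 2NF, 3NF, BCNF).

BCNF

Candidate keys: {Building, Grade}, {CourseID, Instructor}, {CourseID, Semester}, {RoomNo}. Prime attributes: {Building, CourseID, Grade, Instructor, RoomNo, Semester}.
Every FD has a superkey on the left, so the relation is in BCNF.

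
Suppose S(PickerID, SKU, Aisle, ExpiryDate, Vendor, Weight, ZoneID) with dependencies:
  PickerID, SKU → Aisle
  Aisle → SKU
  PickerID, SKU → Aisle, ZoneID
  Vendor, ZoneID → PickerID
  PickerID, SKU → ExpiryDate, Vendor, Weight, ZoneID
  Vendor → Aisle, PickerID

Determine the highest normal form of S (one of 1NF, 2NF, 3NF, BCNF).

3NF

Candidate keys: {Aisle, PickerID}, {PickerID, SKU}, {Vendor}. Prime attributes: {Aisle, PickerID, SKU, Vendor}.
Aisle → SKU breaks BCNF: {Aisle}⁺ = {Aisle, SKU}, so {Aisle} is not a superkey.
Since {SKU} ⊆ prime attributes and every other non-superkey FD also has a prime right side, the schema is in 3NF.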